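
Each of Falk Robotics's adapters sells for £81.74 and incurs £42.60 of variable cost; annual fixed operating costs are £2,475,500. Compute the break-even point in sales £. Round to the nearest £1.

£5,169,836

Contribution margin per unit = £81.74 − £42.60 = £39.14, a CM ratio of £39.14 ÷ £81.74 = 0.4788.
Break-even sales = FC ÷ CM ratio = £2,475,500 × £81.74 / £39.14 = £5,169,836.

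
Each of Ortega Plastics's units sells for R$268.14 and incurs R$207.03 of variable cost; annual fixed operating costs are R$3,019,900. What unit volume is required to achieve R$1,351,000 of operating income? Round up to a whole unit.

71,526 units

Contribution margin per unit = R$268.14 − R$207.03 = R$61.11.
Required volume = (fixed costs + target profit) ÷ CM = (R$3,019,900 + R$1,351,000) ÷ R$61.11 = 71,525.12, so 71,526 units.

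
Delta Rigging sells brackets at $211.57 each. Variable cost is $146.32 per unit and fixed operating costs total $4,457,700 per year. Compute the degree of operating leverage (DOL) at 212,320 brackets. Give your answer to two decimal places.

Contribution at this volume is 212,320 × $65.25 = $13,853,880.00.
Subtracting fixed costs: EBIT = $13,853,880.00 − $4,457,700 = $9,396,180.00.
DOL = contribution ÷ EBIT = $13,853,880.00 ÷ $9,396,180.00 = 1.4744.

1.47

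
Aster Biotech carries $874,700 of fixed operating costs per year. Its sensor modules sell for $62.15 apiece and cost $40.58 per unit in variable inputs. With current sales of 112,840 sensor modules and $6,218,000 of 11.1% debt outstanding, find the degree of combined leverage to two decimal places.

2.80

At 112,840 units, contribution = 112,840 × $21.57 = $2,433,958.80.
Subtracting fixed costs: EBIT = $2,433,958.80 − $874,700 = $1,559,258.80. Interest = $690,198.00, so EBIT − I = $869,060.80.
Degree of total leverage = total CM / (EBIT − interest) = $2,433,958.80 / $869,060.80 = 2.8007.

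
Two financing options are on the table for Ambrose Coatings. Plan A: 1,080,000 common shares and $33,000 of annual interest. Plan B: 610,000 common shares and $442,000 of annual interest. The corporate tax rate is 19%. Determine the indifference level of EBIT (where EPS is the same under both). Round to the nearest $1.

At indifference, (EBIT − 33,000)(1 − t)/1,080,000 = (EBIT − 442,000)(1 − t)/610,000.
The (1 − t) factor cancels: (EBIT − 33,000) × 610,000 = (EBIT − 442,000) × 1,080,000.
Solving, EBIT = (442,000·1,080,000 − 33,000·610,000) / (1,080,000 − 610,000) = 457,230,000,000 / 470,000 = 972,829.79.

$972,830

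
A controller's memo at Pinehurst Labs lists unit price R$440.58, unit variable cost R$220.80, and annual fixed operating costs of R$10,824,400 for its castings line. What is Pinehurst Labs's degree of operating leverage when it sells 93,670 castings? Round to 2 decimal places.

2.11

Contribution at this volume is 93,670 × R$219.78 = R$20,586,792.60.
Subtracting fixed costs: EBIT = R$20,586,792.60 − R$10,824,400 = R$9,762,392.60.
So DOL = total CM / EBIT = R$20,586,792.60 / R$9,762,392.60 = 2.1088.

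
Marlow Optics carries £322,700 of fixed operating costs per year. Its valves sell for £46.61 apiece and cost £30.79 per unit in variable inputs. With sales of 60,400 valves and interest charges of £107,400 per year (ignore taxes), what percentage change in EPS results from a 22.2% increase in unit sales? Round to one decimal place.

Contribution at this volume is 60,400 × £15.82 = £955,528.00.
EBIT = £955,528.00 − £322,700 = £632,828.00.
Interest = £107,400.00, so EBIT − I = £525,428.00.
Degree of combined leverage = contribution ÷ (EBIT − I) = £955,528.00 ÷ £525,428.00 = 1.8186.
%ΔEPS = DCL × %ΔSales = 1.8186 × +22.2% = +40.4%.

+40.4%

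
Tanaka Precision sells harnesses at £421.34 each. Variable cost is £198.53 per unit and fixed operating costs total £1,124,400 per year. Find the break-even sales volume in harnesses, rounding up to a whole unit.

5,047 harnesses

Each unit contributes £421.34 − £198.53 = £222.81.
Units to break even: £1,124,400 ÷ £222.81 = 5,046.45, rounded up to 5,047.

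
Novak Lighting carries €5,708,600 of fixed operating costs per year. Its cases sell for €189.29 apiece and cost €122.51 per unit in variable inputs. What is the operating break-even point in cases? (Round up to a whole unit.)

Unit CM = price − variable cost = €189.29 − €122.51 = €66.78.
Break-even volume = fixed costs ÷ CM per unit = €5,708,600 ÷ €66.78 = 85,483.68, so 85,484 cases.

85,484 cases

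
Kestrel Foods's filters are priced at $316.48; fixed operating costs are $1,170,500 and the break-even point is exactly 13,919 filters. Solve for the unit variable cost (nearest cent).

Contribution per unit must be FC / Q = $1,170,500 / 13,919 = $84.0937.
Variable cost per unit = $316.48 − $84.0937 = $232.39.

$232.39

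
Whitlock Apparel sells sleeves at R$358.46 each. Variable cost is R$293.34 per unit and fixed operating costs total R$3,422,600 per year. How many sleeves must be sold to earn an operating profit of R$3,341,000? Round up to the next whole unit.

103,864 sleeves

Unit CM = price − variable cost = R$358.46 − R$293.34 = R$65.12.
Units = (FC + target) / CM = (R$3,422,600 + R$3,341,000) / R$65.12 = 103,863.64, so 103,864 sleeves.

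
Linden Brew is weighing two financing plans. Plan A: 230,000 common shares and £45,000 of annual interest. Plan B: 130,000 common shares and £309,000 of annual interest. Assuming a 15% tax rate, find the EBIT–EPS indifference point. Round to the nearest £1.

£652,200

At indifference, (EBIT − 45,000)(1 − t)/230,000 = (EBIT − 309,000)(1 − t)/130,000.
The (1 − t) factor cancels: (EBIT − 45,000) × 130,000 = (EBIT − 309,000) × 230,000.
EBIT × (230,000 − 130,000) = 309,000 × 230,000 − 45,000 × 130,000 = 65,220,000,000, so EBIT = 65,220,000,000 ÷ 100,000 = 652,200.00.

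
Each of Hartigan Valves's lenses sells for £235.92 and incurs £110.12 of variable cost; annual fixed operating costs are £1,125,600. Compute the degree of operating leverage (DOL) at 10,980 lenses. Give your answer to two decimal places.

Contribution at this volume is 10,980 × £125.80 = £1,381,284.00.
EBIT = £1,381,284.00 − £1,125,600 = £255,684.00.
So DOL = total CM / EBIT = £1,381,284.00 / £255,684.00 = 5.4023.

5.40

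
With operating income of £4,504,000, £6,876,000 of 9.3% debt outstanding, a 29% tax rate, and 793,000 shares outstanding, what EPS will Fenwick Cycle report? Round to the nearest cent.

Interest = £639,468.00, so EBT = £4,504,000 − £639,468.00 = £3,864,532.00.
Net income = £3,864,532.00 × (1 − 0.29) = £2,743,817.72.
Per share: £2,743,817.72 / 793,000 shares = £3.46.

£3.46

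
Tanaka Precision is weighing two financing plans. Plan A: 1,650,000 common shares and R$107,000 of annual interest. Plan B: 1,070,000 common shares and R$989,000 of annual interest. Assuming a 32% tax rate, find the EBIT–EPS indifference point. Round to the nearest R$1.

At indifference, (EBIT − 107,000)(1 − t)/1,650,000 = (EBIT − 989,000)(1 − t)/1,070,000.
The (1 − t) factor cancels: (EBIT − 107,000) × 1,070,000 = (EBIT − 989,000) × 1,650,000.
EBIT × (1,650,000 − 1,070,000) = 989,000 × 1,650,000 − 107,000 × 1,070,000 = 1,517,360,000,000, so EBIT = 1,517,360,000,000 ÷ 580,000 = 2,616,137.93.

R$2,616,138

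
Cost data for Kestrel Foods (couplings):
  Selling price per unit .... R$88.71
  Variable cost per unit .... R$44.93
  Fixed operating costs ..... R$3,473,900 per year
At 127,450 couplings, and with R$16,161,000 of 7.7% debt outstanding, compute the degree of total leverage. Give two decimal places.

Total contribution margin = 127,450 × R$43.78 = R$5,579,761.00.
EBIT = R$5,579,761.00 − R$3,473,900 = R$2,105,861.00. Interest = R$1,244,397.00.
DOL = R$5,579,761.00 ÷ R$2,105,861.00 = 2.6496; DFL = R$2,105,861.00 ÷ R$861,464.00 = 2.4445.
Combined leverage = 2.6496 × 2.4445 = 6.4769.

6.48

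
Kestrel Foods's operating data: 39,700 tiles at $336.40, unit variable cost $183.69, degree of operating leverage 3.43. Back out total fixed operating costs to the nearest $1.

$4,295,069

At 39,700 units, contribution = 39,700 × $152.71 = $6,062,587.00.
DOL = contribution / EBIT, so EBIT = $6,062,587.00 / 3.43 = $1,767,518.08.
Fixed costs = CM − EBIT = $6,062,587.00 − $1,767,518.08 = $4,295,069.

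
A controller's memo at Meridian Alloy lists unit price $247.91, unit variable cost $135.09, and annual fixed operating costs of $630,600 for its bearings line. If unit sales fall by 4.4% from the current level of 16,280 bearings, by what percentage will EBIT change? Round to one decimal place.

Total contribution margin = 16,280 × $112.82 = $1,836,709.60.
Operating income = contribution − fixed costs = $1,836,709.60 − $630,600 = $1,206,109.60.
Degree of operating leverage = $1,836,709.60 / $1,206,109.60 = 1.5228.
So EBIT moves 1.5228 × (-4.4%) = -6.7%.

-6.7%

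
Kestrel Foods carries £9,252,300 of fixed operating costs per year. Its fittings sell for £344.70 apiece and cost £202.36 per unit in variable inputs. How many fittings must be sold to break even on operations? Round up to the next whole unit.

Unit CM = price − variable cost = £344.70 − £202.36 = £142.34.
Units to break even: £9,252,300 ÷ £142.34 = 65,001.41, rounded up to 65,002.

65,002 fittings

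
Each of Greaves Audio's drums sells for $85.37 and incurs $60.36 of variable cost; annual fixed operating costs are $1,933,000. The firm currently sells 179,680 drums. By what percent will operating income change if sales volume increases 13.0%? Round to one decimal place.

+22.8%

Contribution at this volume is 179,680 × $25.01 = $4,493,796.80.
Subtracting fixed costs: EBIT = $4,493,796.80 − $1,933,000 = $2,560,796.80.
Degree of operating leverage = $4,493,796.80 / $2,560,796.80 = 1.7548.
Operating income changes by 1.7548 × +13.0% = +22.8%.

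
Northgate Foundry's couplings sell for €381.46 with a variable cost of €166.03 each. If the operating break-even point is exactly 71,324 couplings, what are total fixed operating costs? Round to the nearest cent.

Unit CM = price − variable cost = €381.46 − €166.03 = €215.43.
Since BE = FC / CM, FC = 71,324 × €215.43 = €15,365,329.32.

€15,365,329.32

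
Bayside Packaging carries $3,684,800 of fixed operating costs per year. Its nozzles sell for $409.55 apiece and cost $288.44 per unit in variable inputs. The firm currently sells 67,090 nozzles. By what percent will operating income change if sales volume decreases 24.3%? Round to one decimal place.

At 67,090 units, contribution = 67,090 × $121.11 = $8,125,269.90.
Subtracting fixed costs: EBIT = $8,125,269.90 − $3,684,800 = $4,440,469.90.
So DOL = total CM / EBIT = $8,125,269.90 / $4,440,469.90 = 1.8298.
Operating income changes by 1.8298 × -24.3% = -44.5%.

-44.5%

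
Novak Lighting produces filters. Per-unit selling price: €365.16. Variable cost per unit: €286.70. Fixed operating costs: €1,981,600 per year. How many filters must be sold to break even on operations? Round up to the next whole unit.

Contribution margin per unit = €365.16 − €286.70 = €78.46.
Break-even Q = €1,981,600 / €78.46 = 25,256.18 → 25,257 filters.

25,257 filters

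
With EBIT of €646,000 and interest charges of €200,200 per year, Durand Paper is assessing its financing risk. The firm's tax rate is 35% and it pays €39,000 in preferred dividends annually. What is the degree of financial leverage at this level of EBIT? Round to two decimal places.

Annual interest charges come to €200,200.00.
Pre-tax preferred-dividend burden = €39,000 ÷ (1 − 0.35) = €60,000.00.
DFL = EBIT ÷ [EBIT − I − D_p/(1−t)] = €646,000 ÷ [€646,000 − €200,200.00 − €60,000.00] = €646,000 ÷ €385,800.00 = 1.6744.

1.67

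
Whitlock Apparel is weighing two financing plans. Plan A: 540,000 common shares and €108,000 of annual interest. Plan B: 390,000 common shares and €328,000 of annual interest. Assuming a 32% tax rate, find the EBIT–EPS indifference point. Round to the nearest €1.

€900,000

Set EPS_A = EPS_B: (EBIT − €108,000)(1 − 0.32) ÷ 540,000 = (EBIT − €328,000)(1 − 0.32) ÷ 390,000.
Cancelling (1 − t) and cross-multiplying: 390,000·(EBIT − 108,000) = 540,000·(EBIT − 328,000).
Solving, EBIT = (328,000·540,000 − 108,000·390,000) / (540,000 − 390,000) = 135,000,000,000 / 150,000 = 900,000.00.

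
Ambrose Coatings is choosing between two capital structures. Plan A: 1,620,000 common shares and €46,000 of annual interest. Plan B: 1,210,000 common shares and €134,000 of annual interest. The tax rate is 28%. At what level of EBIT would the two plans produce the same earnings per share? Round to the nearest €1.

Set EPS_A = EPS_B: (EBIT − €46,000)(1 − 0.28) ÷ 1,620,000 = (EBIT − €134,000)(1 − 0.28) ÷ 1,210,000.
The (1 − t) factor cancels: (EBIT − 46,000) × 1,210,000 = (EBIT − 134,000) × 1,620,000.
Solving, EBIT = (134,000·1,620,000 − 46,000·1,210,000) / (1,620,000 − 1,210,000) = 161,420,000,000 / 410,000 = 393,707.32.

€393,707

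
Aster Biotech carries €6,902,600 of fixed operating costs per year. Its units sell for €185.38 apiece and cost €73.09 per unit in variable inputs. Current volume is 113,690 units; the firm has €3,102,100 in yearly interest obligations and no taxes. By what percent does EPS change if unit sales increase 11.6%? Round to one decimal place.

+53.6%

At 113,690 units, contribution = 113,690 × €112.29 = €12,766,250.10.
Operating income = contribution − fixed costs = €12,766,250.10 − €6,902,600 = €5,863,650.10.
After interest of €3,102,100.00, pre-tax earnings = €2,761,550.10.
DCL = total CM / (EBIT − I) = €12,766,250.10 / €2,761,550.10 = 4.6229.
EPS therefore changes by 4.6229 × (+11.6%) = +53.6%.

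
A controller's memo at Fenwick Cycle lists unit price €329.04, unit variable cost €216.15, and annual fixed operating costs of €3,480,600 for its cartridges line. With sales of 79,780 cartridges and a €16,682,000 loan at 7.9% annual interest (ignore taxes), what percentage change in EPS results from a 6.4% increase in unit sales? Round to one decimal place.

+13.7%

Total contribution margin = 79,780 × €112.89 = €9,006,364.20.
Subtracting fixed costs: EBIT = €9,006,364.20 − €3,480,600 = €5,525,764.20.
After interest of €1,317,878.00, pre-tax earnings = €4,207,886.20.
Degree of combined leverage = contribution ÷ (EBIT − I) = €9,006,364.20 ÷ €4,207,886.20 = 2.1404.
%ΔEPS = DCL × %ΔSales = 2.1404 × +6.4% = +13.7%.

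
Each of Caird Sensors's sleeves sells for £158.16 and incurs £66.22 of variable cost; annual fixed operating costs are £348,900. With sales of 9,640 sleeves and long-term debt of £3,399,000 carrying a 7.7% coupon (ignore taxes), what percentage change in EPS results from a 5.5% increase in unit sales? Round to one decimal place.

+17.7%

At 9,640 units, contribution = 9,640 × £91.94 = £886,301.60.
Subtracting fixed costs: EBIT = £886,301.60 − £348,900 = £537,401.60.
Interest = £261,723.00, so EBIT − I = £275,678.60.
Degree of combined leverage = contribution ÷ (EBIT − I) = £886,301.60 ÷ £275,678.60 = 3.2150.
EPS therefore changes by 3.2150 × (+5.5%) = +17.7%.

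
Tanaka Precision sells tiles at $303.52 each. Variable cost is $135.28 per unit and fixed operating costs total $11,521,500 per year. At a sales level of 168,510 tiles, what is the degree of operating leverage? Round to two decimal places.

Contribution at this volume is 168,510 × $168.24 = $28,350,122.40.
EBIT = $28,350,122.40 − $11,521,500 = $16,828,622.40.
So DOL = total CM / EBIT = $28,350,122.40 / $16,828,622.40 = 1.6846.

1.68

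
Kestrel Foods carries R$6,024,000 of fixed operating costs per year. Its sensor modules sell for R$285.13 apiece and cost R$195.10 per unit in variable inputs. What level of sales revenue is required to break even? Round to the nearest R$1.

CM per unit = R$285.13 − R$195.10 = R$90.03; CM ratio = R$90.03 / R$285.13 = 0.3158.
Break-even sales = FC ÷ CM ratio = R$6,024,000 × R$285.13 / R$90.03 = R$19,078,342.

R$19,078,342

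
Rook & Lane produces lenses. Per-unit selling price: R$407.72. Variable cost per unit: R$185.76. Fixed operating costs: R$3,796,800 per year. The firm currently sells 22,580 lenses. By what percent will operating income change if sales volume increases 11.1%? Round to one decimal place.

Contribution at this volume is 22,580 × R$221.96 = R$5,011,856.80.
EBIT = R$5,011,856.80 − R$3,796,800 = R$1,215,056.80.
So DOL = total CM / EBIT = R$5,011,856.80 / R$1,215,056.80 = 4.1248.
Operating income changes by 4.1248 × +11.1% = +45.8%.

+45.8%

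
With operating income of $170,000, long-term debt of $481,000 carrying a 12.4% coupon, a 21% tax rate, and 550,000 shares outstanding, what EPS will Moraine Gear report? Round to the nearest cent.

Pre-tax income = $170,000 − $59,644.00 = $110,356.00.
Net income = $110,356.00 × (1 − 0.21) = $87,181.24.
EPS = $87,181.24 ÷ 550,000 = $0.16.

$0.16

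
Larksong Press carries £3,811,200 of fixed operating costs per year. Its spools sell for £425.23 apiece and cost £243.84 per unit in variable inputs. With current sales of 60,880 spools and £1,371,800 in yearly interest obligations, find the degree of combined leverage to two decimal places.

At 60,880 units, contribution = 60,880 × £181.39 = £11,043,023.20.
Operating income = contribution − fixed costs = £11,043,023.20 − £3,811,200 = £7,231,823.20. Interest = £1,371,800.00, so EBIT − I = £5,860,023.20.
DCL = contribution ÷ (EBIT − I) = £11,043,023.20 ÷ £5,860,023.20 = 1.8845.

1.88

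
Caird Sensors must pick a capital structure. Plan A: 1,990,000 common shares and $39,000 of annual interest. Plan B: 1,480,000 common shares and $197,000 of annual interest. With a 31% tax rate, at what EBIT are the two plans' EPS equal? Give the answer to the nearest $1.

Set EPS_A = EPS_B: (EBIT − $39,000)(1 − 0.31) ÷ 1,990,000 = (EBIT − $197,000)(1 − 0.31) ÷ 1,480,000.
Cancelling (1 − t) and cross-multiplying: 1,480,000·(EBIT − 39,000) = 1,990,000·(EBIT − 197,000).
Solving, EBIT = (197,000·1,990,000 − 39,000·1,480,000) / (1,990,000 − 1,480,000) = 334,310,000,000 / 510,000 = 655,509.80.

$655,510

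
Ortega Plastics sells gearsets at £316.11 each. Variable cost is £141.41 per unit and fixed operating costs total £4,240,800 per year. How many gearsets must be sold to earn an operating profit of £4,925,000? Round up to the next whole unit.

Each unit contributes £316.11 − £141.41 = £174.70.
Need Q such that Q × £174.70 − £4,240,800 = £4,925,000, i.e. Q = £9,165,800 / £174.70 = 52,465.94 → 52,466.

52,466 gearsets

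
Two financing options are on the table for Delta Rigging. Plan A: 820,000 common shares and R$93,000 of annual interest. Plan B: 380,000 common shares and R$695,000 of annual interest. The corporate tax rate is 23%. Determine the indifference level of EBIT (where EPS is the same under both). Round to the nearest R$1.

Set EPS_A = EPS_B: (EBIT − R$93,000)(1 − 0.23) ÷ 820,000 = (EBIT − R$695,000)(1 − 0.23) ÷ 380,000.
Cancelling (1 − t) and cross-multiplying: 380,000·(EBIT − 93,000) = 820,000·(EBIT − 695,000).
Solving, EBIT = (695,000·820,000 − 93,000·380,000) / (820,000 − 380,000) = 534,560,000,000 / 440,000 = 1,214,909.09.

R$1,214,909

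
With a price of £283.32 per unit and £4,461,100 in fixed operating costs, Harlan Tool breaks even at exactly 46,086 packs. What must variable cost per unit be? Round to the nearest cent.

£186.52

Contribution per unit must be FC / Q = £4,461,100 / 46,086 = £96.7995.
Variable cost per unit = £283.32 − £96.7995 = £186.52.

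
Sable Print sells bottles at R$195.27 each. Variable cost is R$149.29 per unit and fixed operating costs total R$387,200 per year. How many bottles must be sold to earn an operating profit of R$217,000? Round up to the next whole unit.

Contribution margin per unit = R$195.27 − R$149.29 = R$45.98.
Required volume = (fixed costs + target profit) ÷ CM = (R$387,200 + R$217,000) ÷ R$45.98 = 13,140.50, so 13,141 bottles.

13,141 bottles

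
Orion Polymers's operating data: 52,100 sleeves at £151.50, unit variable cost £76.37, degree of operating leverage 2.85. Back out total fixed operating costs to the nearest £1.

Total contribution margin = 52,100 × £75.13 = £3,914,273.00.
DOL = contribution / EBIT, so EBIT = £3,914,273.00 / 2.85 = £1,373,429.12.
And FC = contribution − EBIT = £3,914,273.00 − £1,373,429.12 = £2,540,844.

£2,540,844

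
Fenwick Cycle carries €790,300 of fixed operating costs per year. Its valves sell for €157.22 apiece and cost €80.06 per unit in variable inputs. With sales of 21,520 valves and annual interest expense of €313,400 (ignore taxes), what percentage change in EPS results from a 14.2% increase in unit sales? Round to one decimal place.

+42.3%

Contribution at this volume is 21,520 × €77.16 = €1,660,483.20.
EBIT = €1,660,483.20 − €790,300 = €870,183.20.
After interest of €313,400.00, pre-tax earnings = €556,783.20.
DCL = total CM / (EBIT − I) = €1,660,483.20 / €556,783.20 = 2.9823.
%ΔEPS = DCL × %ΔSales = 2.9823 × +14.2% = +42.3%.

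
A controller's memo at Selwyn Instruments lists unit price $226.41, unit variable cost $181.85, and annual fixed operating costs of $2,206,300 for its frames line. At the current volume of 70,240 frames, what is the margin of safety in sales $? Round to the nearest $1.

Unit CM = price − variable cost = $226.41 − $181.85 = $44.56. Break-even units = $2,206,300 ÷ $44.56 = 49,513.02; break-even revenue = 49,513.02 × $226.41 = $11,210,241.99.
Actual sales revenue = 70,240 × $226.41 = $15,903,038.40.
Margin of safety = $15,903,038.40 − $11,210,241.99 = $4,692,796.

$4,692,796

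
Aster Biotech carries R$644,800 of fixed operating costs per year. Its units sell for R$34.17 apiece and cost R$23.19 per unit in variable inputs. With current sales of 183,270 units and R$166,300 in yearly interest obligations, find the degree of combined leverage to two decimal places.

Total contribution margin = 183,270 × R$10.98 = R$2,012,304.60.
Operating income = contribution − fixed costs = R$2,012,304.60 − R$644,800 = R$1,367,504.60. Interest = R$166,300.00, so EBIT − I = R$1,201,204.60.
Degree of total leverage = total CM / (EBIT − interest) = R$2,012,304.60 / R$1,201,204.60 = 1.6752.

1.68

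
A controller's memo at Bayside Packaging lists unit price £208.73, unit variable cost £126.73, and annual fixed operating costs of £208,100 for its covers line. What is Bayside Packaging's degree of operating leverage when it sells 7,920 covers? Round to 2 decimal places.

1.47

Total contribution margin = 7,920 × £82.00 = £649,440.00.
Subtracting fixed costs: EBIT = £649,440.00 − £208,100 = £441,340.00.
DOL = contribution ÷ EBIT = £649,440.00 ÷ £441,340.00 = 1.4715.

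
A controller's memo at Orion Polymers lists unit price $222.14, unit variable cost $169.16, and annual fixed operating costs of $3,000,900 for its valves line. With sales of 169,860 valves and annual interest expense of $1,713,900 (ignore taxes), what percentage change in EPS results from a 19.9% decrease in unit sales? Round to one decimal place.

Total contribution margin = 169,860 × $52.98 = $8,999,182.80.
Subtracting fixed costs: EBIT = $8,999,182.80 − $3,000,900 = $5,998,282.80.
After interest of $1,713,900.00, pre-tax earnings = $4,284,382.80.
DCL = total CM / (EBIT − I) = $8,999,182.80 / $4,284,382.80 = 2.1005.
EPS therefore changes by 2.1005 × (-19.9%) = -41.8%.

-41.8%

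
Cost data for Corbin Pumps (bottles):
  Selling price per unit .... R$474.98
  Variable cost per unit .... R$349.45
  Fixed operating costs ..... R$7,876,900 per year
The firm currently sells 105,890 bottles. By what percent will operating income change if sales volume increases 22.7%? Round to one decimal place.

+55.7%

At 105,890 units, contribution = 105,890 × R$125.53 = R$13,292,371.70.
Operating income = contribution − fixed costs = R$13,292,371.70 − R$7,876,900 = R$5,415,471.70.
So DOL = total CM / EBIT = R$13,292,371.70 / R$5,415,471.70 = 2.4545.
So EBIT moves 2.4545 × (+22.7%) = +55.7%.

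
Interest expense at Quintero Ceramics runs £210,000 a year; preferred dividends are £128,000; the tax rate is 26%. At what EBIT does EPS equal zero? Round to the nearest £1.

Grossing the preferred dividend up to pre-tax terms: £128,000 / (1 − 0.26) = £172,972.97.
EPS = 0 when EBIT covers interest plus the pre-tax preferred burden: £210,000 + £172,972.97 = £382,972.97.

£382,973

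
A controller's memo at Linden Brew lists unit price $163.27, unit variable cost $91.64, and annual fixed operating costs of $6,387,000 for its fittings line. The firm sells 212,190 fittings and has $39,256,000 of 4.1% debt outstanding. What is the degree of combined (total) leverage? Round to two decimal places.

2.11

At 212,190 units, contribution = 212,190 × $71.63 = $15,199,169.70.
Operating income = contribution − fixed costs = $15,199,169.70 − $6,387,000 = $8,812,169.70. Interest = $1,609,496.00, so EBIT − I = $7,202,673.70.
Degree of total leverage = total CM / (EBIT − interest) = $15,199,169.70 / $7,202,673.70 = 2.1102.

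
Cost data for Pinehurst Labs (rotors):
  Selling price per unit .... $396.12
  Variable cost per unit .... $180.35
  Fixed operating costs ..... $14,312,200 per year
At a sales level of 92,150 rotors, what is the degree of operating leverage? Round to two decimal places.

Total contribution margin = 92,150 × $215.77 = $19,883,205.50.
Subtracting fixed costs: EBIT = $19,883,205.50 − $14,312,200 = $5,571,005.50.
DOL = contribution ÷ EBIT = $19,883,205.50 ÷ $5,571,005.50 = 3.5691.

3.57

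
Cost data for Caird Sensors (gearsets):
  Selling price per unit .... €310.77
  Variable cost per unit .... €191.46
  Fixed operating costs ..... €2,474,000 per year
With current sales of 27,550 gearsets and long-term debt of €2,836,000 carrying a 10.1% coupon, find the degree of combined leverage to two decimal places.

6.24

Contribution at this volume is 27,550 × €119.31 = €3,286,990.50.
Operating income = contribution − fixed costs = €3,286,990.50 − €2,474,000 = €812,990.50. Interest = €286,436.00, so EBIT − I = €526,554.50.
Degree of total leverage = total CM / (EBIT − interest) = €3,286,990.50 / €526,554.50 = 6.2425.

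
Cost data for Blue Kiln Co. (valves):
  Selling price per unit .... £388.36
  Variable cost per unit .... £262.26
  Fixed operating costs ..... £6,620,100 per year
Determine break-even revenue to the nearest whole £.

£20,388,438

CM per unit = £388.36 − £262.26 = £126.10; CM ratio = £126.10 / £388.36 = 0.3247.
Break-even revenue = fixed costs × price ÷ CM = £6,620,100 × £388.36 ÷ £126.10 = £20,388,438.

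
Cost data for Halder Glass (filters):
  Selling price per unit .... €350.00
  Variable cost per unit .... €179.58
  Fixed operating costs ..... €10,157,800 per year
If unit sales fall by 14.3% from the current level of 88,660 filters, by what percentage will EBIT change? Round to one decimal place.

At 88,660 units, contribution = 88,660 × €170.42 = €15,109,437.20.
Subtracting fixed costs: EBIT = €15,109,437.20 − €10,157,800 = €4,951,637.20.
So DOL = total CM / EBIT = €15,109,437.20 / €4,951,637.20 = 3.0514.
Operating income changes by 3.0514 × -14.3% = -43.6%.

-43.6%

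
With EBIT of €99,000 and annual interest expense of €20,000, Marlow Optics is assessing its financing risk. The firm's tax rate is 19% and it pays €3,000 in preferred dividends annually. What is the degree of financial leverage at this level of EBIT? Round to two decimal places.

Annual interest charges come to €20,000.00.
Preferred dividends grossed up pre-tax: €3,000 / (1 − 0.19) = €3,703.70.
DFL = EBIT ÷ [EBIT − I − D_p/(1−t)] = €99,000 ÷ [€99,000 − €20,000.00 − €3,703.70] = €99,000 ÷ €75,296.30 = 1.3148.

1.31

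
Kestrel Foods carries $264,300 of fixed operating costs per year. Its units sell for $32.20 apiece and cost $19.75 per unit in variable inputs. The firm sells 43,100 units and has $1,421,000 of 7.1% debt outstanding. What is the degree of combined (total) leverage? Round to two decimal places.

3.13

Contribution at this volume is 43,100 × $12.45 = $536,595.00.
Operating income = contribution − fixed costs = $536,595.00 − $264,300 = $272,295.00. Interest = $100,891.00.
DOL = $536,595.00 ÷ $272,295.00 = 1.9706; DFL = $272,295.00 ÷ $171,404.00 = 1.5886.
DCL = DOL × DFL = 1.9706 × 1.5886 = 3.1305.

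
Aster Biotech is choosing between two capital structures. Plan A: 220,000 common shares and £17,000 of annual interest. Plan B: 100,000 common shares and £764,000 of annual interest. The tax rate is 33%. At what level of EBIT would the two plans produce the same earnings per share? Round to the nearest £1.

£1,386,500

Set EPS_A = EPS_B: (EBIT − £17,000)(1 − 0.33) ÷ 220,000 = (EBIT − £764,000)(1 − 0.33) ÷ 100,000.
Cancelling (1 − t) and cross-multiplying: 100,000·(EBIT − 17,000) = 220,000·(EBIT − 764,000).
Solving, EBIT = (764,000·220,000 − 17,000·100,000) / (220,000 − 100,000) = 166,380,000,000 / 120,000 = 1,386,500.00.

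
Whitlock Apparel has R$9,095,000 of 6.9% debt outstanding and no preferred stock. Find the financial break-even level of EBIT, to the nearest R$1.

R$627,555

Annual interest = 6.9% × R$9,095,000 = R$627,555.00.
With no preferred dividends, EPS = 0 when EBIT exactly covers interest, so the financial break-even EBIT is R$627,555.00.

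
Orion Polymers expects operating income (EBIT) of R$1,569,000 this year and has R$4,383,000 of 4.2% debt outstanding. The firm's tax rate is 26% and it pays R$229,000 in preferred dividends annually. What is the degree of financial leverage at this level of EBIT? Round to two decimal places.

Annual interest charges come to R$184,086.00.
Pre-tax preferred-dividend burden = R$229,000 ÷ (1 − 0.26) = R$309,459.46.
DFL = EBIT ÷ [EBIT − I − D_p/(1−t)] = R$1,569,000 ÷ [R$1,569,000 − R$184,086.00 − R$309,459.46] = R$1,569,000 ÷ R$1,075,454.54 = 1.4589.

1.46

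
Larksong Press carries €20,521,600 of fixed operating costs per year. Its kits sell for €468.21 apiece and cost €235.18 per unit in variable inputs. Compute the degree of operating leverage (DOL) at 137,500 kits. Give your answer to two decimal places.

2.78

At 137,500 units, contribution = 137,500 × €233.03 = €32,041,625.00.
Operating income = contribution − fixed costs = €32,041,625.00 − €20,521,600 = €11,520,025.00.
Degree of operating leverage = €32,041,625.00 / €11,520,025.00 = 2.7814.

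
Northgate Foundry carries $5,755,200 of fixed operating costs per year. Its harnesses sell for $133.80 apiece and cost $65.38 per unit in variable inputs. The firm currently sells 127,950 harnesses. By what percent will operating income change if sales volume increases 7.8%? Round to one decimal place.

+22.8%

At 127,950 units, contribution = 127,950 × $68.42 = $8,754,339.00.
EBIT = $8,754,339.00 − $5,755,200 = $2,999,139.00.
So DOL = total CM / EBIT = $8,754,339.00 / $2,999,139.00 = 2.9190.
Operating income changes by 2.9190 × +7.8% = +22.8%.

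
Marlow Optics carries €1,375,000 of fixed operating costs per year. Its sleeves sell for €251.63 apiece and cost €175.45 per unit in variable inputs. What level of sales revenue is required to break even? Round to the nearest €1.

CM per unit = €251.63 − €175.45 = €76.18; CM ratio = €76.18 / €251.63 = 0.3027.
Break-even sales = FC ÷ CM ratio = €1,375,000 × €251.63 / €76.18 = €4,541,760.

€4,541,760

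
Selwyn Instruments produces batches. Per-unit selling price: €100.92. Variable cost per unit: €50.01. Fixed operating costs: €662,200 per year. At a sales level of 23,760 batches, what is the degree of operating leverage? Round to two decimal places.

2.21

Total contribution margin = 23,760 × €50.91 = €1,209,621.60.
Operating income = contribution − fixed costs = €1,209,621.60 − €662,200 = €547,421.60.
Degree of operating leverage = €1,209,621.60 / €547,421.60 = 2.2097.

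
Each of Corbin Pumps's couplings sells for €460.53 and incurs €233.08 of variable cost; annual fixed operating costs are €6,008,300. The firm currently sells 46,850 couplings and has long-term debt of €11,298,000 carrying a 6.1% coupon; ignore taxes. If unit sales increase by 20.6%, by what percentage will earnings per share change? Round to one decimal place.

Total contribution margin = 46,850 × €227.45 = €10,656,032.50.
Operating income = contribution − fixed costs = €10,656,032.50 − €6,008,300 = €4,647,732.50.
Interest = €689,178.00, so EBIT − I = €3,958,554.50.
DCL = total CM / (EBIT − I) = €10,656,032.50 / €3,958,554.50 = 2.6919.
%ΔEPS = DCL × %ΔSales = 2.6919 × +20.6% = +55.5%.

+55.5%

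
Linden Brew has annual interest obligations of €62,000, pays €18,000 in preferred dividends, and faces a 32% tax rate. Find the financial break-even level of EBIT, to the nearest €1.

Preferred dividends are paid after tax, so their pre-tax equivalent is €18,000 ÷ (1 − 0.32) = €26,470.59.
Financial break-even EBIT = interest + D_p ÷ (1 − t) = €62,000 + €26,470.59 = €88,470.59.

€88,471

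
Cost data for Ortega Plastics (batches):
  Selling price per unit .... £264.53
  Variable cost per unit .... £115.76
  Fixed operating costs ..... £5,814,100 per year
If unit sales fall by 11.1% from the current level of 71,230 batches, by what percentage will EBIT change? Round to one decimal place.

At 71,230 units, contribution = 71,230 × £148.77 = £10,596,887.10.
EBIT = £10,596,887.10 − £5,814,100 = £4,782,787.10.
DOL = contribution ÷ EBIT = £10,596,887.10 ÷ £4,782,787.10 = 2.2156.
Operating income changes by 2.2156 × -11.1% = -24.6%.

-24.6%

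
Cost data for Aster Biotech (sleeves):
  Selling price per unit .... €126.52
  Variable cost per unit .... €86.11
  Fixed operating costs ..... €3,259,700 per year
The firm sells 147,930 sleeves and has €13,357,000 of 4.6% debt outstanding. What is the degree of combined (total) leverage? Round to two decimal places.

2.84

Total contribution margin = 147,930 × €40.41 = €5,977,851.30.
Subtracting fixed costs: EBIT = €5,977,851.30 − €3,259,700 = €2,718,151.30. Interest = €614,422.00, so EBIT − I = €2,103,729.30.
Degree of total leverage = total CM / (EBIT − interest) = €5,977,851.30 / €2,103,729.30 = 2.8415.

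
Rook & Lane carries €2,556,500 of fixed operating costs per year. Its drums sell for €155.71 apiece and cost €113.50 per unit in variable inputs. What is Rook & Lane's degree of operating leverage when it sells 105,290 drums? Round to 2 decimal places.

2.35

At 105,290 units, contribution = 105,290 × €42.21 = €4,444,290.90.
Operating income = contribution − fixed costs = €4,444,290.90 − €2,556,500 = €1,887,790.90.
So DOL = total CM / EBIT = €4,444,290.90 / €1,887,790.90 = 2.3542.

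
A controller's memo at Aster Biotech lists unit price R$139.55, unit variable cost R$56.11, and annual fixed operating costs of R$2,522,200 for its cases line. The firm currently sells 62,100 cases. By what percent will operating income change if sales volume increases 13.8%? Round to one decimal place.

+26.9%

Total contribution margin = 62,100 × R$83.44 = R$5,181,624.00.
Subtracting fixed costs: EBIT = R$5,181,624.00 − R$2,522,200 = R$2,659,424.00.
Degree of operating leverage = R$5,181,624.00 / R$2,659,424.00 = 1.9484.
Operating income changes by 1.9484 × +13.8% = +26.9%.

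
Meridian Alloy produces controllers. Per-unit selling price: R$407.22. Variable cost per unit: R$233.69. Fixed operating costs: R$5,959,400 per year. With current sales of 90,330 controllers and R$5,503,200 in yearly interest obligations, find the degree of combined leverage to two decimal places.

3.72

At 90,330 units, contribution = 90,330 × R$173.53 = R$15,674,964.90.
Operating income = contribution − fixed costs = R$15,674,964.90 − R$5,959,400 = R$9,715,564.90. Interest = R$5,503,200.00, so EBIT − I = R$4,212,364.90.
DCL = contribution ÷ (EBIT − I) = R$15,674,964.90 ÷ R$4,212,364.90 = 3.7212.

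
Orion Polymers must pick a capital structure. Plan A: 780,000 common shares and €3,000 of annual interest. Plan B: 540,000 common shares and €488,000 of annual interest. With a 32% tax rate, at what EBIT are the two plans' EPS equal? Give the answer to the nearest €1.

At indifference, (EBIT − 3,000)(1 − t)/780,000 = (EBIT − 488,000)(1 − t)/540,000.
Cancelling (1 − t) and cross-multiplying: 540,000·(EBIT − 3,000) = 780,000·(EBIT − 488,000).
EBIT × (780,000 − 540,000) = 488,000 × 780,000 − 3,000 × 540,000 = 379,020,000,000, so EBIT = 379,020,000,000 ÷ 240,000 = 1,579,250.00.

€1,579,250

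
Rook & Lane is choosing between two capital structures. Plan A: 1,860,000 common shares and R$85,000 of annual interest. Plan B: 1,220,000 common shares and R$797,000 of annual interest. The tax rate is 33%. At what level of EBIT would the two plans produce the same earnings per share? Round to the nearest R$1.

R$2,154,250

Set EPS_A = EPS_B: (EBIT − R$85,000)(1 − 0.33) ÷ 1,860,000 = (EBIT − R$797,000)(1 − 0.33) ÷ 1,220,000.
Cancelling (1 − t) and cross-multiplying: 1,220,000·(EBIT − 85,000) = 1,860,000·(EBIT − 797,000).
Solving, EBIT = (797,000·1,860,000 − 85,000·1,220,000) / (1,860,000 − 1,220,000) = 1,378,720,000,000 / 640,000 = 2,154,250.00.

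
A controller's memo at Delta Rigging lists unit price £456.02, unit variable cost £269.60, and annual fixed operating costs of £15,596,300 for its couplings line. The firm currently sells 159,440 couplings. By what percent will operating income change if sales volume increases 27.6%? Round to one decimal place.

At 159,440 units, contribution = 159,440 × £186.42 = £29,722,804.80.
Subtracting fixed costs: EBIT = £29,722,804.80 − £15,596,300 = £14,126,504.80.
So DOL = total CM / EBIT = £29,722,804.80 / £14,126,504.80 = 2.1040.
Operating income changes by 2.1040 × +27.6% = +58.1%.

+58.1%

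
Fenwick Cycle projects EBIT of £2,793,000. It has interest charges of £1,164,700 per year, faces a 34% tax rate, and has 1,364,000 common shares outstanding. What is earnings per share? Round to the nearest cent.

£0.79

Pre-tax income = £2,793,000 − £1,164,700.00 = £1,628,300.00.
Net income = £1,628,300.00 × (1 − 0.34) = £1,074,678.00.
Per share: £1,074,678.00 / 1,364,000 shares = £0.79.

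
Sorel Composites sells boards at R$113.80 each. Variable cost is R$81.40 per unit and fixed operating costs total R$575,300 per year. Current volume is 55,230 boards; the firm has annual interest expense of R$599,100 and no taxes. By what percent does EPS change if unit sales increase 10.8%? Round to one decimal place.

Total contribution margin = 55,230 × R$32.40 = R$1,789,452.00.
EBIT = R$1,789,452.00 − R$575,300 = R$1,214,152.00.
After interest of R$599,100.00, pre-tax earnings = R$615,052.00.
Degree of combined leverage = contribution ÷ (EBIT − I) = R$1,789,452.00 ÷ R$615,052.00 = 2.9094.
%ΔEPS = DCL × %ΔSales = 2.9094 × +10.8% = +31.4%.

+31.4%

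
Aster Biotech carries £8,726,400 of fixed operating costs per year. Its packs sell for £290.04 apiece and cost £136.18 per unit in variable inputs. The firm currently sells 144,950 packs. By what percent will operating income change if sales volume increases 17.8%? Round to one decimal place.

+29.2%

Total contribution margin = 144,950 × £153.86 = £22,302,007.00.
Operating income = contribution − fixed costs = £22,302,007.00 − £8,726,400 = £13,575,607.00.
DOL = contribution ÷ EBIT = £22,302,007.00 ÷ £13,575,607.00 = 1.6428.
Operating income changes by 1.6428 × +17.8% = +29.2%.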